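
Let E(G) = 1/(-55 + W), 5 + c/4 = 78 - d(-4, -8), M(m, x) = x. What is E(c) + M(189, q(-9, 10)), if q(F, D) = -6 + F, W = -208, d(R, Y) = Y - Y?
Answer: -3946/263 ≈ -15.004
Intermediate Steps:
d(R, Y) = 0
c = 292 (c = -20 + 4*(78 - 1*0) = -20 + 4*(78 + 0) = -20 + 4*78 = -20 + 312 = 292)
E(G) = -1/263 (E(G) = 1/(-55 - 208) = 1/(-263) = -1/263)
E(c) + M(189, q(-9, 10)) = -1/263 + (-6 - 9) = -1/263 - 15 = -3946/263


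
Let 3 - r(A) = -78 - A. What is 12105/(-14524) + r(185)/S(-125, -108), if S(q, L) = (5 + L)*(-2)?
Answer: 684877/1495972 ≈ 0.45781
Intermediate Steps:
r(A) = 81 + A (r(A) = 3 - (-78 - A) = 3 + (78 + A) = 81 + A)
S(q, L) = -10 - 2*L
12105/(-14524) + r(185)/S(-125, -108) = 12105/(-14524) + (81 + 185)/(-10 - 2*(-108)) = 12105*(-1/14524) + 266/(-10 + 216) = -12105/14524 + 266/206 = -12105/14524 + 266*(1/206) = -12105/14524 + 133/103 = 684877/1495972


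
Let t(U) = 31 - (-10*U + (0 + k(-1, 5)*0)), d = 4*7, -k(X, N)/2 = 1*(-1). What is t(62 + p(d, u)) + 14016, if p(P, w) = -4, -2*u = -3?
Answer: 14627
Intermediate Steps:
k(X, N) = 2 (k(X, N) = -2*(-1) = 2)
u = 3/2 (u = -½*(-3) = 3/2 ≈ 1.5000)
d = 28
t(U) = 31 + 10*U (t(U) = 31 - (-10*U + (0 + 2*0)) = 31 - (-10*U + (0 + 0)) = 31 - (-10*U + 0) = 31 - (-10)*U = 31 + 10*U)
t(62 + p(d, u)) + 14016 = (31 + 10*(62 - 4)) + 14016 = (31 + 10*58) + 14016 = (31 + 580) + 14016 = 611 + 14016 = 14627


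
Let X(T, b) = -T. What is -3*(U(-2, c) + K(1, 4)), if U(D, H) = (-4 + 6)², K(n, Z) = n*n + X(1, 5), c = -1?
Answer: -12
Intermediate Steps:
K(n, Z) = -1 + n² (K(n, Z) = n*n - 1*1 = n² - 1 = -1 + n²)
U(D, H) = 4 (U(D, H) = 2² = 4)
-3*(U(-2, c) + K(1, 4)) = -3*(4 + (-1 + 1²)) = -3*(4 + (-1 + 1)) = -3*(4 + 0) = -3*4 = -12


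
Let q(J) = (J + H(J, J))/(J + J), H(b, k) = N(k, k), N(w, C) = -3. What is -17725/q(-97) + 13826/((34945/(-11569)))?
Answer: -2723178473/69890 ≈ -38964.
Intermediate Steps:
H(b, k) = -3
q(J) = (-3 + J)/(2*J) (q(J) = (J - 3)/(J + J) = (-3 + J)/((2*J)) = (-3 + J)*(1/(2*J)) = (-3 + J)/(2*J))
-17725/q(-97) + 13826/((34945/(-11569))) = -17725*(-194/(-3 - 97)) + 13826/((34945/(-11569))) = -17725/((½)*(-1/97)*(-100)) + 13826/((34945*(-1/11569))) = -17725/50/97 + 13826/(-34945/11569) = -17725*97/50 + 13826*(-11569/34945) = -68773/2 - 159952994/34945 = -2723178473/69890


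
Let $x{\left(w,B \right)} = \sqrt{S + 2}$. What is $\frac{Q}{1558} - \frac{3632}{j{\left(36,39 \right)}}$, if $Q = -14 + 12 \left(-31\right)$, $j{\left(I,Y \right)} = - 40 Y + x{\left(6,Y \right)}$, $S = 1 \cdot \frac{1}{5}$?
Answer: $\frac{19720336523}{9478863431} + \frac{3632 \sqrt{55}}{12167989} \approx 2.0827$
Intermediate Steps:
$S = \frac{1}{5}$ ($S = 1 \cdot \frac{1}{5} = \frac{1}{5} \approx 0.2$)
$x{\left(w,B \right)} = \frac{\sqrt{55}}{5}$ ($x{\left(w,B \right)} = \sqrt{\frac{1}{5} + 2} = \sqrt{\frac{11}{5}} = \frac{\sqrt{55}}{5}$)
$j{\left(I,Y \right)} = - 40 Y + \frac{\sqrt{55}}{5}$
$Q = -386$ ($Q = -14 - 372 = -386$)
$\frac{Q}{1558} - \frac{3632}{j{\left(36,39 \right)}} = - \frac{386}{1558} - \frac{3632}{\left(-40\right) 39 + \frac{\sqrt{55}}{5}} = \left(-386\right) \frac{1}{1558} - \frac{3632}{-1560 + \frac{\sqrt{55}}{5}} = - \frac{193}{779} - \frac{3632}{-1560 + \frac{\sqrt{55}}{5}}$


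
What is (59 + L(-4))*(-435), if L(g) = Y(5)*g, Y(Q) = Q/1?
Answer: -16965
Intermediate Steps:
Y(Q) = Q (Y(Q) = Q*1 = Q)
L(g) = 5*g
(59 + L(-4))*(-435) = (59 + 5*(-4))*(-435) = (59 - 20)*(-435) = 39*(-435) = -16965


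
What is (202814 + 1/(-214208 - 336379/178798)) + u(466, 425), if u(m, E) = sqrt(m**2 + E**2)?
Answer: 7767836712014684/38300298363 + sqrt(397781) ≈ 2.0344e+5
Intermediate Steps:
u(m, E) = sqrt(E**2 + m**2)
(202814 + 1/(-214208 - 336379/178798)) + u(466, 425) = (202814 + 1/(-214208 - 336379/178798)) + sqrt(425**2 + 466**2) = (202814 + 1/(-214208 - 336379*1/178798)) + sqrt(180625 + 217156) = (202814 + 1/(-214208 - 336379/178798)) + sqrt(397781) = (202814 + 1/(-38300298363/178798)) + sqrt(397781) = (202814 - 178798/38300298363) + sqrt(397781) = 7767836712014684/38300298363 + sqrt(397781)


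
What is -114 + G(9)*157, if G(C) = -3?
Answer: -585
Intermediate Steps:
-114 + G(9)*157 = -114 - 3*157 = -114 - 471 = -585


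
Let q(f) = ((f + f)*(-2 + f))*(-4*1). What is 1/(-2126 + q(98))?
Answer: -1/77390 ≈ -1.2922e-5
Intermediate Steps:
q(f) = -8*f*(-2 + f) (q(f) = ((2*f)*(-2 + f))*(-4) = (2*f*(-2 + f))*(-4) = -8*f*(-2 + f))
1/(-2126 + q(98)) = 1/(-2126 + 8*98*(2 - 1*98)) = 1/(-2126 + 8*98*(2 - 98)) = 1/(-2126 + 8*98*(-96)) = 1/(-2126 - 75264) = 1/(-77390) = -1/77390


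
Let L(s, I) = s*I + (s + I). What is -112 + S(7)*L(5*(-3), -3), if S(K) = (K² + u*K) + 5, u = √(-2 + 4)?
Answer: 1346 + 189*√2 ≈ 1613.3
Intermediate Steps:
u = √2 ≈ 1.4142
L(s, I) = I + s + I*s (L(s, I) = I*s + (I + s) = I + s + I*s)
S(K) = 5 + K² + K*√2 (S(K) = (K² + √2*K) + 5 = (K² + K*√2) + 5 = 5 + K² + K*√2)
-112 + S(7)*L(5*(-3), -3) = -112 + (5 + 7² + 7*√2)*(-3 + 5*(-3) - 15*(-3)) = -112 + (5 + 49 + 7*√2)*(-3 - 15 - 3*(-15)) = -112 + (54 + 7*√2)*(-3 - 15 + 45) = -112 + (54 + 7*√2)*27 = -112 + (1458 + 189*√2) = 1346 + 189*√2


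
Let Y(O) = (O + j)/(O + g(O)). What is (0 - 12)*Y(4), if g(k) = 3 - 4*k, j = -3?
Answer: 4/3 ≈ 1.3333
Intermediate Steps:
Y(O) = (-3 + O)/(3 - 3*O) (Y(O) = (O - 3)/(O + (3 - 4*O)) = (-3 + O)/(3 - 3*O))
(0 - 12)*Y(4) = (0 - 12)*((3 - 1*4)/(3*(-1 + 4))) = -4*(3 - 4)/3 = -4*(-1)/3 = -12*(-⅑) = 4/3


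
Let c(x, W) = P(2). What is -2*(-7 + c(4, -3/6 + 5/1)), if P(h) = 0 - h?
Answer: 18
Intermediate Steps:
P(h) = -h
c(x, W) = -2 (c(x, W) = -1*2 = -2)
-2*(-7 + c(4, -3/6 + 5/1)) = -2*(-7 - 2) = -2*(-9) = 18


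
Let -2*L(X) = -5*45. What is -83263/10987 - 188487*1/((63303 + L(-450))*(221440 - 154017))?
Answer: -237337747088419/31317808132777 ≈ -7.5784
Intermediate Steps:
L(X) = 225/2 (L(X) = -(-5)*45/2 = -½*(-225) = 225/2)
-83263/10987 - 188487*1/((63303 + L(-450))*(221440 - 154017)) = -83263/10987 - 188487*1/((63303 + 225/2)*(221440 - 154017)) = -83263*1/10987 - 188487/(67423*(126831/2)) = -83263/10987 - 188487/8551326513/2 = -83263/10987 - 188487*2/8551326513 = -83263/10987 - 125658/2850442171 = -237337747088419/31317808132777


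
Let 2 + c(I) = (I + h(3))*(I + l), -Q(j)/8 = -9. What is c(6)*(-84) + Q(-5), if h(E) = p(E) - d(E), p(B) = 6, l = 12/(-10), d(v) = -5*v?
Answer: -53232/5 ≈ -10646.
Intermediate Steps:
Q(j) = 72 (Q(j) = -8*(-9) = 72)
l = -6/5 (l = 12*(-1/10) = -6/5 ≈ -1.2000)
h(E) = 6 + 5*E (h(E) = 6 - (-5)*E = 6 + 5*E)
c(I) = -2 + (21 + I)*(-6/5 + I) (c(I) = -2 + (I + (6 + 5*3))*(I - 6/5) = -2 + (I + (6 + 15))*(-6/5 + I) = -2 + (I + 21)*(-6/5 + I) = -2 + (21 + I)*(-6/5 + I))
c(6)*(-84) + Q(-5) = (-136/5 + 6**2 + (99/5)*6)*(-84) + 72 = (-136/5 + 36 + 594/5)*(-84) + 72 = (638/5)*(-84) + 72 = -53592/5 + 72 = -53232/5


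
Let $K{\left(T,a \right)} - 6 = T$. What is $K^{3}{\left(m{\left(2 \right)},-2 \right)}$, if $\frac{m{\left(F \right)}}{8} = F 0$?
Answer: $216$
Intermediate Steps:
$m{\left(F \right)} = 0$ ($m{\left(F \right)} = 8 F 0 = 8 \cdot 0 = 0$)
$K{\left(T,a \right)} = 6 + T$
$K^{3}{\left(m{\left(2 \right)},-2 \right)} = \left(6 + 0\right)^{3} = 6^{3} = 216$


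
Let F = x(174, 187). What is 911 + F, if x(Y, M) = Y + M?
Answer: 1272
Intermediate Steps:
x(Y, M) = M + Y
F = 361 (F = 187 + 174 = 361)
911 + F = 911 + 361 = 1272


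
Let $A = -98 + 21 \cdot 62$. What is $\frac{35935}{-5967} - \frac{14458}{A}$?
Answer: $- \frac{64768313}{3592134} \approx -18.031$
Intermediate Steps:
$A = 1204$ ($A = -98 + 1302 = 1204$)
$\frac{35935}{-5967} - \frac{14458}{A} = \frac{35935}{-5967} - \frac{14458}{1204} = 35935 \left(- \frac{1}{5967}\right) - \frac{7229}{602} = - \frac{35935}{5967} - \frac{7229}{602} = - \frac{64768313}{3592134}$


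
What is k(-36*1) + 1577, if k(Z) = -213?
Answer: 1364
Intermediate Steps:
k(-36*1) + 1577 = -213 + 1577 = 1364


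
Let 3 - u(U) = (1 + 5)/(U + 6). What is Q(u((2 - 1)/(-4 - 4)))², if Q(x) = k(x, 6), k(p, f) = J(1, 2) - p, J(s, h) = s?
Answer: 2116/2209 ≈ 0.95790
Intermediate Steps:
u(U) = 3 - 6/(6 + U) (u(U) = 3 - (1 + 5)/(U + 6) = 3 - 6/(6 + U))
k(p, f) = 1 - p
Q(x) = 1 - x
Q(u((2 - 1)/(-4 - 4)))² = (1 - 3*(4 + (2 - 1)/(-4 - 4))/(6 + (2 - 1)/(-4 - 4)))² = (1 - 3*(4 + 1/(-8))/(6 + 1/(-8)))² = (1 - 3*(4 + 1*(-⅛))/(6 + 1*(-⅛)))² = (1 - 3*(4 - ⅛)/(6 - ⅛))² = (1 - 3*31/(47/8*8))² = (1 - 3*8*31/(47*8))² = (1 - 1*93/47)² = (1 - 93/47)² = (-46/47)² = 2116/2209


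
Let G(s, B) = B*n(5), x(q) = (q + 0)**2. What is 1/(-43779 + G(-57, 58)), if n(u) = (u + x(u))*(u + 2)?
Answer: -1/31599 ≈ -3.1647e-5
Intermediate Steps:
x(q) = q**2
n(u) = (2 + u)*(u + u**2) (n(u) = (u + u**2)*(u + 2) = (u + u**2)*(2 + u) = (2 + u)*(u + u**2))
G(s, B) = 210*B (G(s, B) = B*(5*(2 + 5**2 + 3*5)) = B*(5*(2 + 25 + 15)) = B*(5*42) = B*210 = 210*B)
1/(-43779 + G(-57, 58)) = 1/(-43779 + 210*58) = 1/(-43779 + 12180) = 1/(-31599) = -1/31599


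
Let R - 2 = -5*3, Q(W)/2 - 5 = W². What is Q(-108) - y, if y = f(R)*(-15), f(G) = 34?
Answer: 23848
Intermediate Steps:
Q(W) = 10 + 2*W²
R = -13 (R = 2 - 5*3 = 2 - 15 = -13)
y = -510 (y = 34*(-15) = -510)
Q(-108) - y = (10 + 2*(-108)²) - 1*(-510) = (10 + 2*11664) + 510 = (10 + 23328) + 510 = 23338 + 510 = 23848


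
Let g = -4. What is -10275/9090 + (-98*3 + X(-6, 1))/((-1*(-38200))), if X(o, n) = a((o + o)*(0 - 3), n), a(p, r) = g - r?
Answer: -13174097/11574600 ≈ -1.1382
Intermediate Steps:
a(p, r) = -4 - r
X(o, n) = -4 - n
-10275/9090 + (-98*3 + X(-6, 1))/((-1*(-38200))) = -10275/9090 + (-98*3 + (-4 - 1*1))/((-1*(-38200))) = -10275*1/9090 + (-294 + (-4 - 1))/38200 = -685/606 + (-294 - 5)*(1/38200) = -685/606 - 299*1/38200 = -685/606 - 299/38200 = -13174097/11574600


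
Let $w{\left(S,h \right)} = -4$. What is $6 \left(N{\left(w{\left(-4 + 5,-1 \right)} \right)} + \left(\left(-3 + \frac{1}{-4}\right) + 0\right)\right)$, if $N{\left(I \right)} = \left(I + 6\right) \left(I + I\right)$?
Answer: $- \frac{231}{2} \approx -115.5$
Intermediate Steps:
$N{\left(I \right)} = 2 I \left(6 + I\right)$ ($N{\left(I \right)} = \left(6 + I\right) 2 I = 2 I \left(6 + I\right)$)
$6 \left(N{\left(w{\left(-4 + 5,-1 \right)} \right)} + \left(\left(-3 + \frac{1}{-4}\right) + 0\right)\right) = 6 \left(2 \left(-4\right) \left(6 - 4\right) + \left(\left(-3 + \frac{1}{-4}\right) + 0\right)\right) = 6 \left(2 \left(-4\right) 2 + \left(\left(-3 - \frac{1}{4}\right) + 0\right)\right) = 6 \left(-16 + \left(- \frac{13}{4} + 0\right)\right) = 6 \left(-16 - \frac{13}{4}\right) = 6 \left(- \frac{77}{4}\right) = - \frac{231}{2}$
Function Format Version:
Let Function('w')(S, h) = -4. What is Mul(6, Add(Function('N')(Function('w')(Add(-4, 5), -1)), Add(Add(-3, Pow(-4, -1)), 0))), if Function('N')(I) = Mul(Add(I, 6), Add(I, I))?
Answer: Rational(-231, 2) ≈ -115.50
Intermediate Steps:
Function('N')(I) = Mul(2, I, Add(6, I)) (Function('N')(I) = Mul(Add(6, I), Mul(2, I)) = Mul(2, I, Add(6, I)))
Mul(6, Add(Function('N')(Function('w')(Add(-4, 5), -1)), Add(Add(-3, Pow(-4, -1)), 0))) = Mul(6, Add(Mul(2, -4, Add(6, -4)), Add(Add(-3, Pow(-4, -1)), 0))) = Mul(6, Add(Mul(2, -4, 2), Add(Add(-3, Rational(-1, 4)), 0))) = Mul(6, Add(-16, Add(Rational(-13, 4), 0))) = Mul(6, Add(-16, Rational(-13, 4))) = Mul(6, Rational(-77, 4)) = Rational(-231, 2)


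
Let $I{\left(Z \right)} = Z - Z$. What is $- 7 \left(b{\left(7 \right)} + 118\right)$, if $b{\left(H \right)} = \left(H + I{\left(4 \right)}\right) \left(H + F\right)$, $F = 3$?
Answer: $-1316$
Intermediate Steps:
$I{\left(Z \right)} = 0$
$b{\left(H \right)} = H \left(3 + H\right)$ ($b{\left(H \right)} = \left(H + 0\right) \left(H + 3\right) = H \left(3 + H\right)$)
$- 7 \left(b{\left(7 \right)} + 118\right) = - 7 \left(7 \left(3 + 7\right) + 118\right) = - 7 \left(7 \cdot 10 + 118\right) = - 7 \left(70 + 118\right) = \left(-7\right) 188 = -1316$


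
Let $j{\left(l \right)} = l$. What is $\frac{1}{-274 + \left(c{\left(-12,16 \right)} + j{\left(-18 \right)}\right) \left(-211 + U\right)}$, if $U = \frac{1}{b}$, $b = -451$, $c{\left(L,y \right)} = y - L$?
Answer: $- \frac{451}{1075194} \approx -0.00041946$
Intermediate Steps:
$U = - \frac{1}{451}$ ($U = \frac{1}{-451} = - \frac{1}{451} \approx -0.0022173$)
$\frac{1}{-274 + \left(c{\left(-12,16 \right)} + j{\left(-18 \right)}\right) \left(-211 + U\right)} = \frac{1}{-274 + \left(\left(16 - -12\right) - 18\right) \left(-211 - \frac{1}{451}\right)} = \frac{1}{-274 + \left(\left(16 + 12\right) - 18\right) \left(- \frac{95162}{451}\right)} = \frac{1}{-274 + \left(28 - 18\right) \left(- \frac{95162}{451}\right)} = \frac{1}{-274 + 10 \left(- \frac{95162}{451}\right)} = \frac{1}{-274 - \frac{951620}{451}} = \frac{1}{- \frac{1075194}{451}} = - \frac{451}{1075194}$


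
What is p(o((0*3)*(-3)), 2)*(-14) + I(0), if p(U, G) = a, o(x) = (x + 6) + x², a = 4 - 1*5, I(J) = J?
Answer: 14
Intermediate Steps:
a = -1 (a = 4 - 5 = -1)
o(x) = 6 + x + x² (o(x) = (6 + x) + x² = 6 + x + x²)
p(U, G) = -1
p(o((0*3)*(-3)), 2)*(-14) + I(0) = -1*(-14) + 0 = 14 + 0 = 14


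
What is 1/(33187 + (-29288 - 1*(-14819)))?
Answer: 1/18718 ≈ 5.3425e-5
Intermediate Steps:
1/(33187 + (-29288 - 1*(-14819))) = 1/(33187 + (-29288 + 14819)) = 1/(33187 - 14469) = 1/18718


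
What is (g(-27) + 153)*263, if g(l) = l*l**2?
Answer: -5136390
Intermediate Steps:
g(l) = l**3
(g(-27) + 153)*263 = ((-27)**3 + 153)*263 = (-19683 + 153)*263 = -19530*263 = -5136390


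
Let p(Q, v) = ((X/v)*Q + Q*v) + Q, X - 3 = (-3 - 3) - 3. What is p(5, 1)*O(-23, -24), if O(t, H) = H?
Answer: 480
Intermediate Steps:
X = -6 (X = 3 + ((-3 - 3) - 3) = 3 + (-6 - 3) = 3 - 9 = -6)
p(Q, v) = Q + Q*v - 6*Q/v (p(Q, v) = ((-6/v)*Q + Q*v) + Q = (-6*Q/v + Q*v) + Q = (Q*v - 6*Q/v) + Q = Q + Q*v - 6*Q/v)
p(5, 1)*O(-23, -24) = (5*(-6 + 1*(1 + 1))/1)*(-24) = (5*1*(-6 + 1*2))*(-24) = (5*1*(-6 + 2))*(-24) = (5*1*(-4))*(-24) = -20*(-24) = 480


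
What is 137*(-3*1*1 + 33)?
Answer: 4110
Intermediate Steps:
137*(-3*1*1 + 33) = 137*(-3*1 + 33) = 137*(-3 + 33) = 137*30 = 4110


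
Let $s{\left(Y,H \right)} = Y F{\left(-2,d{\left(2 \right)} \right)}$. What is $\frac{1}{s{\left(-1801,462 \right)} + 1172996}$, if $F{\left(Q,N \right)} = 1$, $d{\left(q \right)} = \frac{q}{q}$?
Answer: $\frac{1}{1171195} \approx 8.5383 \cdot 10^{-7}$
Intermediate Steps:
$d{\left(q \right)} = 1$
$s{\left(Y,H \right)} = Y$ ($s{\left(Y,H \right)} = Y 1 = Y$)
$\frac{1}{s{\left(-1801,462 \right)} + 1172996} = \frac{1}{-1801 + 1172996} = \frac{1}{1171195}$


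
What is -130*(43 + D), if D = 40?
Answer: -10790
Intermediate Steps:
-130*(43 + D) = -130*(43 + 40) = -130*83 = -10790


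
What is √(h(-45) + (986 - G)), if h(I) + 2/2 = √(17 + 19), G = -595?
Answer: √1586 ≈ 39.825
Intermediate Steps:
h(I) = 5 (h(I) = -1 + √(17 + 19) = -1 + √36 = -1 + 6 = 5)
√(h(-45) + (986 - G)) = √(5 + (986 - 1*(-595))) = √(5 + (986 + 595)) = √(5 + 1581) = √1586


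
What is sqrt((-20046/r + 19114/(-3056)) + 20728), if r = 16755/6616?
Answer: sqrt(233160309014666730)/4266940 ≈ 113.16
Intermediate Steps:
r = 16755/6616 (r = 16755*(1/6616) = 16755/6616 ≈ 2.5325)
sqrt((-20046/r + 19114/(-3056)) + 20728) = sqrt((-20046/16755/6616 + 19114/(-3056)) + 20728) = sqrt((-20046*6616/16755 + 19114*(-1/3056)) + 20728) = sqrt((-44208112/5585 - 9557/1528) + 20728) = sqrt(-67603370981/8533880 + 20728) = sqrt(109286893659/8533880) = sqrt(233160309014666730)/4266940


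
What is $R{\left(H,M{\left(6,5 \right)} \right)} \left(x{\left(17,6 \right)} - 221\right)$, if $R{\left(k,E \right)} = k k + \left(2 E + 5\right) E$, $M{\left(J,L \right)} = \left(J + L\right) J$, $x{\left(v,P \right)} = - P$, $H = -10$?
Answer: $-2075234$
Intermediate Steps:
$M{\left(J,L \right)} = J \left(J + L\right)$
$R{\left(k,E \right)} = k^{2} + E \left(5 + 2 E\right)$ ($R{\left(k,E \right)} = k^{2} + \left(5 + 2 E\right) E = k^{2} + E \left(5 + 2 E\right)$)
$R{\left(H,M{\left(6,5 \right)} \right)} \left(x{\left(17,6 \right)} - 221\right) = \left(\left(-10\right)^{2} + 2 \left(6 \left(6 + 5\right)\right)^{2} + 5 \cdot 6 \left(6 + 5\right)\right) \left(\left(-1\right) 6 - 221\right) = \left(100 + 2 \left(6 \cdot 11\right)^{2} + 5 \cdot 6 \cdot 11\right) \left(-6 - 221\right) = \left(100 + 2 \cdot 66^{2} + 5 \cdot 66\right) \left(-227\right) = \left(100 + 2 \cdot 4356 + 330\right) \left(-227\right) = \left(100 + 8712 + 330\right) \left(-227\right) = 9142 \left(-227\right) = -2075234$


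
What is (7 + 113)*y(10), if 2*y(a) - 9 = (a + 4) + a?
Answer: 1980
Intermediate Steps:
y(a) = 13/2 + a (y(a) = 9/2 + ((a + 4) + a)/2 = 9/2 + ((4 + a) + a)/2 = 9/2 + (4 + 2*a)/2 = 9/2 + (2 + a) = 13/2 + a)
(7 + 113)*y(10) = (7 + 113)*(13/2 + 10) = 120*(33/2) = 1980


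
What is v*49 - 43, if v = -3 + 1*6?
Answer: 104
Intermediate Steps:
v = 3 (v = -3 + 6 = 3)
v*49 - 43 = 3*49 - 43 = 147 - 43 = 104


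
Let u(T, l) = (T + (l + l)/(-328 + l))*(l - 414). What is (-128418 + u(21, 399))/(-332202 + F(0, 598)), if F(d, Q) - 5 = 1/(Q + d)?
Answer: 1824301258/4701473385 ≈ 0.38803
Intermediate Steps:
F(d, Q) = 5 + 1/(Q + d)
u(T, l) = (-414 + l)*(T + 2*l/(-328 + l)) (u(T, l) = (T + (2*l)/(-328 + l))*(-414 + l) = (T + 2*l/(-328 + l))*(-414 + l) = (-414 + l)*(T + 2*l/(-328 + l)))
(-128418 + u(21, 399))/(-332202 + F(0, 598)) = (-128418 + (-828*399 + 2*399**2 + 135792*21 + 21*399**2 - 742*21*399)/(-328 + 399))/(-332202 + (1 + 5*598 + 5*0)/(598 + 0)) = (-128418 + (-330372 + 2*159201 + 2851632 + 21*159201 - 6217218)/71)/(-332202 + (1 + 2990 + 0)/598) = (-128418 + (-330372 + 318402 + 2851632 + 3343221 - 6217218)/71)/(-332202 + (1/598)*2991) = (-128418 + (1/71)*(-34335))/(-332202 + 2991/598) = (-128418 - 34335/71)/(-198653805/598) = -9152013/71*(-598/198653805) = 1824301258/4701473385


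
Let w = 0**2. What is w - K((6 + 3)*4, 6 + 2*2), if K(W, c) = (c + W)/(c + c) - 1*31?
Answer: 287/10 ≈ 28.700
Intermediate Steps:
K(W, c) = -31 + (W + c)/(2*c) (K(W, c) = (W + c)/((2*c)) - 31 = (W + c)*(1/(2*c)) - 31 = (W + c)/(2*c) - 31 = -31 + (W + c)/(2*c))
w = 0
w - K((6 + 3)*4, 6 + 2*2) = 0 - ((6 + 3)*4 - 61*(6 + 2*2))/(2*(6 + 2*2)) = 0 - (9*4 - 61*(6 + 4))/(2*(6 + 4)) = 0 - (36 - 61*10)/(2*10) = 0 - (36 - 610)/(2*10) = 0 - (-574)/(2*10) = 0 - 1*(-287/10) = 0 + 287/10 = 287/10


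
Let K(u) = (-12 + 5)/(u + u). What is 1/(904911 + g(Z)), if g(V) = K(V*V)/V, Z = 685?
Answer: 642838250/581711403645743 ≈ 1.1051e-6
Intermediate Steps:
K(u) = -7/(2*u) (K(u) = -7*1/(2*u) = -7/(2*u))
g(V) = -7/(2*V**3) (g(V) = (-7/(2*V**2))/V = -7/(2*V**3))
1/(904911 + g(Z)) = 1/(904911 - 7/2/685**3) = 1/(904911 - 7/2*1/321419125) = 1/(904911 - 7/642838250) = 1/(581711403645743/642838250) = 642838250/581711403645743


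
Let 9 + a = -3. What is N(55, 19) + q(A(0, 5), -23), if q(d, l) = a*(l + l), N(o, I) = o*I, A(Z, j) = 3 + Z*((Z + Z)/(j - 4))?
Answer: 1597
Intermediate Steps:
a = -12 (a = -9 - 3 = -12)
A(Z, j) = 3 + 2*Z²/(-4 + j) (A(Z, j) = 3 + Z*((2*Z)/(-4 + j)) = 3 + Z*(2*Z/(-4 + j)) = 3 + 2*Z²/(-4 + j))
N(o, I) = I*o
q(d, l) = -24*l (q(d, l) = -12*(l + l) = -24*l)
N(55, 19) + q(A(0, 5), -23) = 19*55 - 24*(-23) = 1045 + 552 = 1597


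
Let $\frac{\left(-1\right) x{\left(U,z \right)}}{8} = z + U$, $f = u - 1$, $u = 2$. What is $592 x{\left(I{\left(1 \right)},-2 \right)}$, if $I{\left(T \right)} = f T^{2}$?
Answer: $4736$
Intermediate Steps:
$f = 1$ ($f = 2 - 1 = 1$)
$I{\left(T \right)} = T^{2}$ ($I{\left(T \right)} = 1 T^{2} = T^{2}$)
$x{\left(U,z \right)} = - 8 U - 8 z$ ($x{\left(U,z \right)} = - 8 \left(z + U\right) = - 8 \left(U + z\right) = - 8 U - 8 z$)
$592 x{\left(I{\left(1 \right)},-2 \right)} = 592 \left(- 8 \cdot 1^{2} - -16\right) = 592 \left(\left(-8\right) 1 + 16\right) = 592 \left(-8 + 16\right) = 592 \cdot 8 = 4736$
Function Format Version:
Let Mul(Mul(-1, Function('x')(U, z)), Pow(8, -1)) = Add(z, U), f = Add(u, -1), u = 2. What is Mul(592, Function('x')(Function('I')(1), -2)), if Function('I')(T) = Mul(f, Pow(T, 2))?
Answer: 4736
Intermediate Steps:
f = 1 (f = Add(2, -1) = 1)
Function('I')(T) = Pow(T, 2) (Function('I')(T) = Mul(1, Pow(T, 2)) = Pow(T, 2))
Function('x')(U, z) = Add(Mul(-8, U), Mul(-8, z)) (Function('x')(U, z) = Mul(-8, Add(z, U)) = Mul(-8, Add(U, z)) = Add(Mul(-8, U), Mul(-8, z)))
Mul(592, Function('x')(Function('I')(1), -2)) = Mul(592, Add(Mul(-8, Pow(1, 2)), Mul(-8, -2))) = Mul(592, Add(Mul(-8, 1), 16)) = Mul(592, Add(-8, 16)) = Mul(592, 8) = 4736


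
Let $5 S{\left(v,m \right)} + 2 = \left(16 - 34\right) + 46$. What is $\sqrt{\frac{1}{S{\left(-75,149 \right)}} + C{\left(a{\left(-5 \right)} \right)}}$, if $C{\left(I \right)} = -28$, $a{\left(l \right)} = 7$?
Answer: $\frac{i \sqrt{18798}}{26} \approx 5.2733 i$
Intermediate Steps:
$S{\left(v,m \right)} = \frac{26}{5}$ ($S{\left(v,m \right)} = - \frac{2}{5} + \frac{\left(16 - 34\right) + 46}{5} = - \frac{2}{5} + \frac{-18 + 46}{5} = - \frac{2}{5} + \frac{1}{5} \cdot 28 = - \frac{2}{5} + \frac{28}{5} = \frac{26}{5}$)
$\sqrt{\frac{1}{S{\left(-75,149 \right)}} + C{\left(a{\left(-5 \right)} \right)}} = \sqrt{\frac{1}{\frac{26}{5}} - 28} = \sqrt{\frac{5}{26} - 28} = \sqrt{- \frac{723}{26}} = \frac{i \sqrt{18798}}{26}$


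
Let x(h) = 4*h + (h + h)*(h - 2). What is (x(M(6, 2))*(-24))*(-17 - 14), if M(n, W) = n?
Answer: 53568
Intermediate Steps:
x(h) = 4*h + 2*h*(-2 + h) (x(h) = 4*h + (2*h)*(-2 + h) = 4*h + 2*h*(-2 + h))
(x(M(6, 2))*(-24))*(-17 - 14) = ((2*6**2)*(-24))*(-17 - 14) = ((2*36)*(-24))*(-31) = (72*(-24))*(-31) = -1728*(-31) = 53568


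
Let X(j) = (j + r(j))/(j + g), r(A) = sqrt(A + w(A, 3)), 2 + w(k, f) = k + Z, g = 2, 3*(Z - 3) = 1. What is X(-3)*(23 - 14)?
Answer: 27 - 3*I*sqrt(42) ≈ 27.0 - 19.442*I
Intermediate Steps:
Z = 10/3 (Z = 3 + (1/3)*1 = 3 + 1/3 = 10/3 ≈ 3.3333)
w(k, f) = 4/3 + k (w(k, f) = -2 + (k + 10/3) = -2 + (10/3 + k) = 4/3 + k)
r(A) = sqrt(4/3 + 2*A) (r(A) = sqrt(A + (4/3 + A)) = sqrt(4/3 + 2*A))
X(j) = (j + sqrt(12 + 18*j)/3)/(2 + j) (X(j) = (j + sqrt(12 + 18*j)/3)/(j + 2) = (j + sqrt(12 + 18*j)/3)/(2 + j))
X(-3)*(23 - 14) = ((-3 + sqrt(12 + 18*(-3))/3)/(2 - 3))*(23 - 14) = ((-3 + sqrt(12 - 54)/3)/(-1))*9 = -(-3 + sqrt(-42)/3)*9 = -(-3 + (I*sqrt(42))/3)*9 = -(-3 + I*sqrt(42)/3)*9 = (3 - I*sqrt(42)/3)*9 = 27 - 3*I*sqrt(42)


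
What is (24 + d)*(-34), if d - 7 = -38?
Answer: 238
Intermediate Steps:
d = -31 (d = 7 - 38 = -31)
(24 + d)*(-34) = (24 - 31)*(-34) = -7*(-34) = 238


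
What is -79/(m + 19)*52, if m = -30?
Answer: 4108/11 ≈ 373.45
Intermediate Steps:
-79/(m + 19)*52 = -79/(-30 + 19)*52 = -79/(-11)*52 = -79*(-1/11)*52 = (79/11)*52 = 4108/11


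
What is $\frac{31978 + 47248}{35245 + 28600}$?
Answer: $\frac{79226}{63845} \approx 1.2409$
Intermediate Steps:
$\frac{31978 + 47248}{35245 + 28600} = \frac{79226}{63845}$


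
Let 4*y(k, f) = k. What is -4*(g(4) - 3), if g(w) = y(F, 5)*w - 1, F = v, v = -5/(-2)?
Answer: 6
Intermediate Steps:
v = 5/2 (v = -5*(-½) = 5/2 ≈ 2.5000)
F = 5/2 ≈ 2.5000
y(k, f) = k/4
g(w) = -1 + 5*w/8 (g(w) = ((¼)*(5/2))*w - 1 = 5*w/8 - 1 = -1 + 5*w/8)
-4*(g(4) - 3) = -4*((-1 + (5/8)*4) - 3) = -4*((-1 + 5/2) - 3) = -4*(3/2 - 3) = -4*(-3/2) = 6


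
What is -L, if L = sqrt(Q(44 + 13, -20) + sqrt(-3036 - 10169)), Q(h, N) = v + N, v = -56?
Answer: -sqrt(-76 + I*sqrt(13205)) ≈ -5.5575 - 10.339*I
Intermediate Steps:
Q(h, N) = -56 + N
L = sqrt(-76 + I*sqrt(13205)) (L = sqrt((-56 - 20) + sqrt(-3036 - 10169)) = sqrt(-76 + sqrt(-13205)) = sqrt(-76 + I*sqrt(13205)) ≈ 5.5575 + 10.339*I)
-L = -sqrt(-76 + I*sqrt(13205))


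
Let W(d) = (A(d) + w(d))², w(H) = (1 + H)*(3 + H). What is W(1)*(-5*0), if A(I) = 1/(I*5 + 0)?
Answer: 0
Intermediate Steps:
A(I) = 1/(5*I) (A(I) = 1/(5*I + 0) = 1/(5*I))
W(d) = (3 + d² + 4*d + 1/(5*d))² (W(d) = (1/(5*d) + (3 + d² + 4*d))² = (3 + d² + 4*d + 1/(5*d))²)
W(1)*(-5*0) = ((1/25)*(1 + 5*1*(3 + 1² + 4*1))²/1²)*(-5*0) = ((1/25)*1*(1 + 5*1*(3 + 1 + 4))²)*0 = ((1/25)*1*(1 + 5*1*8)²)*0 = ((1/25)*1*(1 + 40)²)*0 = ((1/25)*1*41²)*0 = ((1/25)*1*1681)*0 = (1681/25)*0 = 0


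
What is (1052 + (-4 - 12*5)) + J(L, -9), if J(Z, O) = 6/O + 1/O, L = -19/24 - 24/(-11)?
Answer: 8885/9 ≈ 987.22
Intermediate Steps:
L = 367/264 (L = -19*1/24 - 24*(-1/11) = -19/24 + 24/11 = 367/264 ≈ 1.3902)
J(Z, O) = 7/O (J(Z, O) = 6/O + 1/O = 7/O)
(1052 + (-4 - 12*5)) + J(L, -9) = (1052 + (-4 - 12*5)) + 7/(-9) = (1052 + (-4 - 60)) + 7*(-⅑) = (1052 - 64) - 7/9 = 988 - 7/9 = 8885/9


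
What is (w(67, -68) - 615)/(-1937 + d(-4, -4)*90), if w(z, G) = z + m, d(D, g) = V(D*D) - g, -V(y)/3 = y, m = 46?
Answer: 502/5897 ≈ 0.085128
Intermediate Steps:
V(y) = -3*y
d(D, g) = -g - 3*D² (d(D, g) = -3*D*D - g = -3*D² - g = -g - 3*D²)
w(z, G) = 46 + z (w(z, G) = z + 46 = 46 + z)
(w(67, -68) - 615)/(-1937 + d(-4, -4)*90) = ((46 + 67) - 615)/(-1937 + (-1*(-4) - 3*(-4)²)*90) = (113 - 615)/(-1937 + (4 - 3*16)*90) = -502/(-1937 + (4 - 48)*90) = -502/(-1937 - 44*90) = -502/(-1937 - 3960) = -502/(-5897) = -502*(-1/5897) = 502/5897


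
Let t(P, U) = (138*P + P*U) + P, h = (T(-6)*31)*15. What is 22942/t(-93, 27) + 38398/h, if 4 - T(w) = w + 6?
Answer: 1478807/77190 ≈ 19.158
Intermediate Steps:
T(w) = -2 - w (T(w) = 4 - (w + 6) = 4 - (6 + w) = 4 + (-6 - w) = -2 - w)
h = 1860 (h = ((-2 - 1*(-6))*31)*15 = ((-2 + 6)*31)*15 = (4*31)*15 = 124*15 = 1860)
t(P, U) = 139*P + P*U
22942/t(-93, 27) + 38398/h = 22942/((-93*(139 + 27))) + 38398/1860 = 22942/((-93*166)) + 38398*(1/1860) = 22942/(-15438) + 19199/930 = 22942*(-1/15438) + 19199/930 = -11471/7719 + 19199/930 = 1478807/77190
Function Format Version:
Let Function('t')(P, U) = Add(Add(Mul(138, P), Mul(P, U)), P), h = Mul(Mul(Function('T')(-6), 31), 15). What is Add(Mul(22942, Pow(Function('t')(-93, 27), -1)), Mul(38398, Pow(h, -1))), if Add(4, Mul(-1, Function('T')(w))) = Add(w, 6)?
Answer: Rational(1478807, 77190) ≈ 19.158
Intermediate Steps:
Function('T')(w) = Add(-2, Mul(-1, w)) (Function('T')(w) = Add(4, Mul(-1, Add(w, 6))) = Add(4, Mul(-1, Add(6, w))) = Add(4, Add(-6, Mul(-1, w))) = Add(-2, Mul(-1, w)))
h = 1860 (h = Mul(Mul(Add(-2, Mul(-1, -6)), 31), 15) = Mul(Mul(Add(-2, 6), 31), 15) = Mul(Mul(4, 31), 15) = Mul(124, 15) = 1860)
Function('t')(P, U) = Add(Mul(139, P), Mul(P, U))
Add(Mul(22942, Pow(Function('t')(-93, 27), -1)), Mul(38398, Pow(h, -1))) = Add(Mul(22942, Pow(Mul(-93, Add(139, 27)), -1)), Mul(38398, Pow(1860, -1))) = Add(Mul(22942, Pow(Mul(-93, 166), -1)), Mul(38398, Rational(1, 1860))) = Add(Mul(22942, Pow(-15438, -1)), Rational(19199, 930)) = Add(Mul(22942, Rational(-1, 15438)), Rational(19199, 930)) = Add(Rational(-11471, 7719), Rational(19199, 930)) = Rational(1478807, 77190)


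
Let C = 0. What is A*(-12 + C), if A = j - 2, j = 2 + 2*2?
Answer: -48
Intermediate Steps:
j = 6 (j = 2 + 4 = 6)
A = 4 (A = 6 - 2 = 4)
A*(-12 + C) = 4*(-12 + 0) = 4*(-12) = -48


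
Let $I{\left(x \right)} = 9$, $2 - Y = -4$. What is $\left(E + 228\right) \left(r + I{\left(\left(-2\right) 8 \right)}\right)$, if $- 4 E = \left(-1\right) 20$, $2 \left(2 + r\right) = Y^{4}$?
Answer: $152615$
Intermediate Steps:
$Y = 6$ ($Y = 2 - -4 = 2 + 4 = 6$)
$r = 646$ ($r = -2 + \frac{6^{4}}{2} = -2 + \frac{1}{2} \cdot 1296 = -2 + 648 = 646$)
$E = 5$ ($E = - \frac{\left(-1\right) 20}{4} = \left(- \frac{1}{4}\right) \left(-20\right) = 5$)
$\left(E + 228\right) \left(r + I{\left(\left(-2\right) 8 \right)}\right) = \left(5 + 228\right) \left(646 + 9\right) = 233 \cdot 655 = 152615$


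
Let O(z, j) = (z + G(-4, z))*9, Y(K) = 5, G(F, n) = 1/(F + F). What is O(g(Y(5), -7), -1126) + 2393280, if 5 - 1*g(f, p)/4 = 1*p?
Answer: 19149687/8 ≈ 2.3937e+6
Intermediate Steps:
G(F, n) = 1/(2*F)
g(f, p) = 20 - 4*p
O(z, j) = -9/8 + 9*z (O(z, j) = (z + (1/2)/(-4))*9 = (z + (1/2)*(-1/4))*9 = (z - 1/8)*9 = (-1/8 + z)*9 = -9/8 + 9*z)
O(g(Y(5), -7), -1126) + 2393280 = (-9/8 + 9*(20 - 4*(-7))) + 2393280 = (-9/8 + 9*(20 + 28)) + 2393280 = (-9/8 + 9*48) + 2393280 = (-9/8 + 432) + 2393280 = 3447/8 + 2393280 = 19149687/8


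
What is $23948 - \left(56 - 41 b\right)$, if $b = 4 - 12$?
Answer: $23564$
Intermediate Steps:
$b = -8$ ($b = 4 - 12 = -8$)
$23948 - \left(56 - 41 b\right) = 23948 - \left(56 - -328\right) = 23948 - \left(56 + 328\right) = 23948 - 384 = 23564$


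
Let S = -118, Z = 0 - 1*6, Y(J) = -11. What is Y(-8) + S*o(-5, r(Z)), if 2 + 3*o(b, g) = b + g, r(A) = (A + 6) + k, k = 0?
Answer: 793/3 ≈ 264.33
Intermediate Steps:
Z = -6 (Z = 0 - 6 = -6)
r(A) = 6 + A (r(A) = (A + 6) + 0 = (6 + A) + 0 = 6 + A)
o(b, g) = -2/3 + b/3 + g/3 (o(b, g) = -2/3 + (b + g)/3 = -2/3 + (b/3 + g/3) = -2/3 + b/3 + g/3)
Y(-8) + S*o(-5, r(Z)) = -11 - 118*(-2/3 + (1/3)*(-5) + (6 - 6)/3) = -11 - 118*(-2/3 - 5/3 + (1/3)*0) = -11 - 118*(-2/3 - 5/3 + 0) = -11 - 118*(-7/3) = -11 + 826/3 = 793/3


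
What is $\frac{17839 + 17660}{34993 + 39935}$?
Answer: $\frac{11833}{24976} \approx 0.47377$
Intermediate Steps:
$\frac{17839 + 17660}{34993 + 39935} = \frac{35499}{74928} = 35499 \cdot \frac{1}{74928} = \frac{11833}{24976}$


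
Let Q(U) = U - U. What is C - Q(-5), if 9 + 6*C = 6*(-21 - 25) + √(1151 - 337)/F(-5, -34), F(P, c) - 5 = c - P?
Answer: -95/2 - √814/144 ≈ -47.698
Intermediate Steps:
F(P, c) = 5 + c - P (F(P, c) = 5 + (c - P) = 5 + c - P)
Q(U) = 0
C = -95/2 - √814/144 (C = -3/2 + (6*(-21 - 25) + √(1151 - 337)/(5 - 34 - 1*(-5)))/6 = -3/2 + (6*(-46) + √814/(5 - 34 + 5))/6 = -3/2 + (-276 + √814/(-24))/6 = -3/2 + (-276 + √814*(-1/24))/6 = -3/2 + (-276 - √814/24)/6 = -3/2 + (-46 - √814/144) = -95/2 - √814/144 ≈ -47.698)
C - Q(-5) = (-95/2 - √814/144) - 1*0 = (-95/2 - √814/144) + 0 = -95/2 - √814/144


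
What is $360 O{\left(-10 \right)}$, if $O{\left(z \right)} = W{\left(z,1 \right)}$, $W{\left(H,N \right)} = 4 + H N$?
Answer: $-2160$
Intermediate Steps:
$O{\left(z \right)} = 4 + z$ ($O{\left(z \right)} = 4 + z 1 = 4 + z$)
$360 O{\left(-10 \right)} = 360 \left(4 - 10\right) = 360 \left(-6\right) = -2160$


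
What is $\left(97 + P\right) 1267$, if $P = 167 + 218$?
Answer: $610694$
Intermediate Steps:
$P = 385$
$\left(97 + P\right) 1267 = \left(97 + 385\right) 1267 = 482 \cdot 1267 = 610694$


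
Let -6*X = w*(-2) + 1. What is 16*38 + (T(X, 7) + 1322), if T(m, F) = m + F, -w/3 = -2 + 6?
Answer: 11597/6 ≈ 1932.8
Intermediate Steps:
w = -12 (w = -3*(-2 + 6) = -3*4 = -12)
X = -25/6 (X = -(-12*(-2) + 1)/6 = -(24 + 1)/6 = -⅙*25 = -25/6 ≈ -4.1667)
T(m, F) = F + m
16*38 + (T(X, 7) + 1322) = 16*38 + ((7 - 25/6) + 1322) = 608 + (17/6 + 1322) = 608 + 7949/6 = 11597/6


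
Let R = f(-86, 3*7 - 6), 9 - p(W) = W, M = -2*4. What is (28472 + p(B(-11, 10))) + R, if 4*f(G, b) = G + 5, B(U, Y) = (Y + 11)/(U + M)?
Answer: 2163101/76 ≈ 28462.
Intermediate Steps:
M = -8
B(U, Y) = (11 + Y)/(-8 + U) (B(U, Y) = (Y + 11)/(U - 8) = (11 + Y)/(-8 + U))
p(W) = 9 - W
f(G, b) = 5/4 + G/4 (f(G, b) = (G + 5)/4 = (5 + G)/4 = 5/4 + G/4)
R = -81/4 (R = 5/4 + (1/4)*(-86) = 5/4 - 43/2 = -81/4 ≈ -20.250)
(28472 + p(B(-11, 10))) + R = (28472 + (9 - (11 + 10)/(-8 - 11))) - 81/4 = (28472 + (9 - 21/(-19))) - 81/4 = (28472 + (9 - (-1)*21/19)) - 81/4 = (28472 + (9 - 1*(-21/19))) - 81/4 = (28472 + (9 + 21/19)) - 81/4 = (28472 + 192/19) - 81/4 = 541160/19 - 81/4 = 2163101/76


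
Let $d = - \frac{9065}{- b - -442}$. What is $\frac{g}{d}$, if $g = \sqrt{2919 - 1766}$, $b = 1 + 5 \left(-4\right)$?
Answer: $- \frac{461 \sqrt{1153}}{9065} \approx -1.7268$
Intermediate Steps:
$b = -19$ ($b = 1 - 20 = -19$)
$g = \sqrt{1153} \approx 33.956$
$d = - \frac{9065}{461}$ ($d = - \frac{9065}{\left(-1\right) \left(-19\right) - -442} = - \frac{9065}{19 + 442} = - \frac{9065}{461} \approx -19.664$)
$\frac{g}{d} = \frac{\sqrt{1153}}{- \frac{9065}{461}} = \sqrt{1153} \left(- \frac{461}{9065}\right) = - \frac{461 \sqrt{1153}}{9065}$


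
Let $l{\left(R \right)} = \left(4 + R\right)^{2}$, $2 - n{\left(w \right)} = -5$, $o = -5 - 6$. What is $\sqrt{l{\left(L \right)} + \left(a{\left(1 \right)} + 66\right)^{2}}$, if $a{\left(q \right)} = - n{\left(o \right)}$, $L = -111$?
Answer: $\sqrt{14930} \approx 122.19$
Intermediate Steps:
$o = -11$ ($o = -5 - 6 = -11$)
$n{\left(w \right)} = 7$ ($n{\left(w \right)} = 2 - -5 = 2 + 5 = 7$)
$a{\left(q \right)} = -7$ ($a{\left(q \right)} = \left(-1\right) 7 = -7$)
$\sqrt{l{\left(L \right)} + \left(a{\left(1 \right)} + 66\right)^{2}} = \sqrt{\left(4 - 111\right)^{2} + \left(-7 + 66\right)^{2}} = \sqrt{\left(-107\right)^{2} + 59^{2}} = \sqrt{11449 + 3481} = \sqrt{14930}$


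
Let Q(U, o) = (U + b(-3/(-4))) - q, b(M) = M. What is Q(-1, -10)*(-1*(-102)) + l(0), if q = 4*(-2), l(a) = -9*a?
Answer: 1581/2 ≈ 790.50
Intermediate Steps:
q = -8
Q(U, o) = 35/4 + U (Q(U, o) = (U - 3/(-4)) - 1*(-8) = (U - 3*(-¼)) + 8 = (U + ¾) + 8 = (¾ + U) + 8 = 35/4 + U)
Q(-1, -10)*(-1*(-102)) + l(0) = (35/4 - 1)*(-1*(-102)) - 9*0 = (31/4)*102 + 0 = 1581/2 + 0 = 1581/2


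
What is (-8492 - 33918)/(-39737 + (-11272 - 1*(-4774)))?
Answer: 8482/9247 ≈ 0.91727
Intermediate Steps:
(-8492 - 33918)/(-39737 + (-11272 - 1*(-4774))) = -42410/(-39737 + (-11272 + 4774)) = -42410/(-39737 - 6498) = -42410/(-46235) = -42410*(-1/46235) = 8482/9247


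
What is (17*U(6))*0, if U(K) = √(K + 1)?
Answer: 0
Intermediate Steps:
U(K) = √(1 + K)
(17*U(6))*0 = (17*√(1 + 6))*0 = (17*√7)*0 = 0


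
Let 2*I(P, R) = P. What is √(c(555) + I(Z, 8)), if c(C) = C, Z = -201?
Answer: 3*√202/2 ≈ 21.319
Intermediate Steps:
I(P, R) = P/2
√(c(555) + I(Z, 8)) = √(555 + (½)*(-201)) = √(555 - 201/2) = √(909/2) = 3*√202/2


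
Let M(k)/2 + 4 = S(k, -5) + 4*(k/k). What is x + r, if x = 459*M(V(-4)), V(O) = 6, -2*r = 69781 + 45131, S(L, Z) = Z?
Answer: -62046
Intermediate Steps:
r = -57456 (r = -(69781 + 45131)/2 = -½*114912 = -57456)
M(k) = -10 (M(k) = -8 + 2*(-5 + 4*(k/k)) = -8 + 2*(-5 + 4*1) = -8 + 2*(-5 + 4) = -8 + 2*(-1) = -8 - 2 = -10)
x = -4590 (x = 459*(-10) = -4590)
x + r = -4590 - 57456 = -62046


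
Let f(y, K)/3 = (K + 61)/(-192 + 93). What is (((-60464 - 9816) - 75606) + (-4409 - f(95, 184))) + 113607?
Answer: -1210459/33 ≈ -36681.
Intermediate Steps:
f(y, K) = -61/33 - K/33 (f(y, K) = 3*((K + 61)/(-192 + 93)) = 3*((61 + K)/(-99)) = 3*((61 + K)*(-1/99)) = 3*(-61/99 - K/99) = -61/33 - K/33)
(((-60464 - 9816) - 75606) + (-4409 - f(95, 184))) + 113607 = (((-60464 - 9816) - 75606) + (-4409 - (-61/33 - 1/33*184))) + 113607 = ((-70280 - 75606) + (-4409 - (-61/33 - 184/33))) + 113607 = (-145886 + (-4409 - 1*(-245/33))) + 113607 = (-145886 + (-4409 + 245/33)) + 113607 = (-145886 - 145252/33) + 113607 = -4959490/33 + 113607 = -1210459/33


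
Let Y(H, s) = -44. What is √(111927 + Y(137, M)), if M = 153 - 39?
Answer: √111883 ≈ 334.49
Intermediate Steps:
M = 114
√(111927 + Y(137, M)) = √(111927 - 44) = √111883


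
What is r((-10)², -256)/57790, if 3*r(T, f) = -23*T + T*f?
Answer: -930/5779 ≈ -0.16093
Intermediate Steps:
r(T, f) = -23*T/3 + T*f/3 (r(T, f) = (-23*T + T*f)/3 = -23*T/3 + T*f/3)
r((-10)², -256)/57790 = ((⅓)*(-10)²*(-23 - 256))/57790 = ((⅓)*100*(-279))*(1/57790) = -9300*1/57790 = -930/5779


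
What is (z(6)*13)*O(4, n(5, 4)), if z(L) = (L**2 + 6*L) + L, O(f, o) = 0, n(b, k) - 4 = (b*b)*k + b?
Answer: 0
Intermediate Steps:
n(b, k) = 4 + b + k*b**2 (n(b, k) = 4 + ((b*b)*k + b) = 4 + (b**2*k + b) = 4 + (k*b**2 + b) = 4 + (b + k*b**2) = 4 + b + k*b**2)
z(L) = L**2 + 7*L
(z(6)*13)*O(4, n(5, 4)) = ((6*(7 + 6))*13)*0 = ((6*13)*13)*0 = (78*13)*0 = 1014*0 = 0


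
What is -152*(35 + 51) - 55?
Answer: -13127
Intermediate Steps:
-152*(35 + 51) - 55 = -152*86 - 55 = -13072 - 55 = -13127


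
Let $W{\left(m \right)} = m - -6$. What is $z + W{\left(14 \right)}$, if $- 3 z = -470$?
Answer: $\frac{530}{3} \approx 176.67$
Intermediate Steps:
$z = \frac{470}{3}$ ($z = \left(- \frac{1}{3}\right) \left(-470\right) = \frac{470}{3} \approx 156.67$)
$W{\left(m \right)} = 6 + m$ ($W{\left(m \right)} = m + 6 = 6 + m$)
$z + W{\left(14 \right)} = \frac{470}{3} + \left(6 + 14\right) = \frac{470}{3} + 20 = \frac{530}{3}$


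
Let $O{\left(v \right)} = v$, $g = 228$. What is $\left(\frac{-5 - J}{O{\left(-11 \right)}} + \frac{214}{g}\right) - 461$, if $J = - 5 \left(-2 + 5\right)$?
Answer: $- \frac{578057}{1254} \approx -460.97$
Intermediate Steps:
$J = -15$ ($J = \left(-5\right) 3 = -15$)
$\left(\frac{-5 - J}{O{\left(-11 \right)}} + \frac{214}{g}\right) - 461 = \left(\frac{-5 - -15}{-11} + \frac{214}{228}\right) - 461 = \left(\left(-5 + 15\right) \left(- \frac{1}{11}\right) + 214 \cdot \frac{1}{228}\right) - 461 = \left(10 \left(- \frac{1}{11}\right) + \frac{107}{114}\right) - 461 = \left(- \frac{10}{11} + \frac{107}{114}\right) - 461 = \frac{37}{1254} - 461 = - \frac{578057}{1254}$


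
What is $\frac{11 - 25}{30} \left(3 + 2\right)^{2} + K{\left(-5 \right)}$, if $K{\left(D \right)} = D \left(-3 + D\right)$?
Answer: $\frac{85}{3} \approx 28.333$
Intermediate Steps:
$\frac{11 - 25}{30} \left(3 + 2\right)^{2} + K{\left(-5 \right)} = \frac{11 - 25}{30} \left(3 + 2\right)^{2} - 5 \left(-3 - 5\right) = \left(-14\right) \frac{1}{30} \cdot 5^{2} - -40 = \left(- \frac{7}{15}\right) 25 + 40 = - \frac{35}{3} + 40 = \frac{85}{3}$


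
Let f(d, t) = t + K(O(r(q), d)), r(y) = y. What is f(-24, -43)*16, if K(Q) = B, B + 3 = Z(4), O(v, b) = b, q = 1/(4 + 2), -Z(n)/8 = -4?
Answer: -224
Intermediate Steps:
Z(n) = 32 (Z(n) = -8*(-4) = 32)
q = ⅙ (q = 1/6 = ⅙ ≈ 0.16667)
B = 29 (B = -3 + 32 = 29)
K(Q) = 29
f(d, t) = 29 + t (f(d, t) = t + 29 = 29 + t)
f(-24, -43)*16 = (29 - 43)*16 = -14*16 = -224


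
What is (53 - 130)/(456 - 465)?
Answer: 77/9 ≈ 8.5556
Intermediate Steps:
(53 - 130)/(456 - 465) = -77/(-9) = -77*(-1/9) = 77/9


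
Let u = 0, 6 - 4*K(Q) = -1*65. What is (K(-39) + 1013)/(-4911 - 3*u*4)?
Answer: -4123/19644 ≈ -0.20989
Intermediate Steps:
K(Q) = 71/4 (K(Q) = 3/2 - (-1)*65/4 = 3/2 - 1/4*(-65) = 3/2 + 65/4 = 71/4)
(K(-39) + 1013)/(-4911 - 3*u*4) = (71/4 + 1013)/(-4911 - 3*0*4) = 4123/(4*(-4911 + 0*4)) = 4123/(4*(-4911 + 0)) = (4123/4)/(-4911) = (4123/4)*(-1/4911) = -4123/19644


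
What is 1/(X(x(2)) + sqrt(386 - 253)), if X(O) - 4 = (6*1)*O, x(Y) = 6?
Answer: 40/1467 - sqrt(133)/1467 ≈ 0.019405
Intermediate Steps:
X(O) = 4 + 6*O (X(O) = 4 + (6*1)*O = 4 + 6*O)
1/(X(x(2)) + sqrt(386 - 253)) = 1/((4 + 6*6) + sqrt(386 - 253)) = 1/((4 + 36) + sqrt(133)) = 1/(40 + sqrt(133))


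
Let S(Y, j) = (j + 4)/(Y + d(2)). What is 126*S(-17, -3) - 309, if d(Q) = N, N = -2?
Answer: -5997/19 ≈ -315.63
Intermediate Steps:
d(Q) = -2
S(Y, j) = (4 + j)/(-2 + Y) (S(Y, j) = (j + 4)/(Y - 2) = (4 + j)/(-2 + Y))
126*S(-17, -3) - 309 = 126*((4 - 3)/(-2 - 17)) - 309 = 126*(1/(-19)) - 309 = 126*(-1/19*1) - 309 = 126*(-1/19) - 309 = -126/19 - 309 = -5997/19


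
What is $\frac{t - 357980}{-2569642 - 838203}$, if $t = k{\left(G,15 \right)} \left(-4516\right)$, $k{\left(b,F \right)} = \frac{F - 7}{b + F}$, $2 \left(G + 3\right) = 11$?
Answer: $\frac{12601556}{119274575} \approx 0.10565$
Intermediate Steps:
$G = \frac{5}{2}$ ($G = -3 + \frac{1}{2} \cdot 11 = -3 + \frac{11}{2} = \frac{5}{2} \approx 2.5$)
$k{\left(b,F \right)} = \frac{-7 + F}{F + b}$
$t = - \frac{72256}{35}$ ($t = \frac{-7 + 15}{15 + \frac{5}{2}} \left(-4516\right) = \frac{1}{\frac{35}{2}} \cdot 8 \left(-4516\right) = \frac{2}{35} \cdot 8 \left(-4516\right) = \frac{16}{35} \left(-4516\right) = - \frac{72256}{35} \approx -2064.5$)
$\frac{t - 357980}{-2569642 - 838203} = \frac{- \frac{72256}{35} - 357980}{-2569642 - 838203} = - \frac{12601556}{35 \left(-3407845\right)} = \left(- \frac{12601556}{35}\right) \left(- \frac{1}{3407845}\right) = \frac{12601556}{119274575}$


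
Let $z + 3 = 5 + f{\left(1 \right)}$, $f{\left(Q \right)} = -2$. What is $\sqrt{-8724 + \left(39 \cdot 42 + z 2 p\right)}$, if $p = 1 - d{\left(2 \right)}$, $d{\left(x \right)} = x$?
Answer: $i \sqrt{7086} \approx 84.178 i$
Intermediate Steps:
$p = -1$ ($p = 1 - 2 = -1$)
$z = 0$ ($z = -3 + \left(5 - 2\right) = -3 + 3 = 0$)
$\sqrt{-8724 + \left(39 \cdot 42 + z 2 p\right)} = \sqrt{-8724 + \left(39 \cdot 42 + 0 \cdot 2 \left(-1\right)\right)} = \sqrt{-8724 + \left(1638 + 0 \left(-1\right)\right)} = \sqrt{-8724 + \left(1638 + 0\right)} = \sqrt{-8724 + 1638} = \sqrt{-7086} = i \sqrt{7086}$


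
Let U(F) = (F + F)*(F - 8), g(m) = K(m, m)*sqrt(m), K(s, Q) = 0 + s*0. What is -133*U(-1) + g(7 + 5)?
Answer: -2394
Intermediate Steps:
K(s, Q) = 0 (K(s, Q) = 0 + 0 = 0)
g(m) = 0 (g(m) = 0*sqrt(m) = 0)
U(F) = 2*F*(-8 + F) (U(F) = (2*F)*(-8 + F) = 2*F*(-8 + F))
-133*U(-1) + g(7 + 5) = -266*(-1)*(-8 - 1) + 0 = -266*(-1)*(-9) + 0 = -133*18 + 0 = -2394 + 0 = -2394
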